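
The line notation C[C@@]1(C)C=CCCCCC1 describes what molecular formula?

C10H18

Heavy atoms from the SMILES: 10 C.
Implicit hydrogens by atom environment:
  5 × C: 2 H each → 10
  2 × C: 3 H each → 6
  2 × C: 1 H each → 2
  1 × C: no H
  Total hydrogens = 18.
Molecular formula: C10H18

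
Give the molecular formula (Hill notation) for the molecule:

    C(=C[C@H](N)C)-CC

Heavy atoms from the SMILES: 6 C, 1 N.
Implicit hydrogens by atom environment:
  3 × C: 1 H each → 3
  2 × C: 3 H each → 6
  1 × C: 2 H
  1 × N: 2 H
  Total hydrogens = 13.
Molecular formula: C6H13N

C6H13N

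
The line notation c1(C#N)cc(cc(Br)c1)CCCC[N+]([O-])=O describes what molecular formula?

C11H11BrN2O2

Heavy atoms from the SMILES: 1 Br, 11 C, 2 N, 2 O.
Implicit hydrogens by atom environment:
  4 × C: 2 H each → 8
  3 × C (aromatic): 1 H each → 3
  3 × C (aromatic): no H
  1 × Br: no H
  1 × C: no H
  1 × N: no H
  1 × N (charge +1): no H
  1 × O: no H
  1 × O (charge -1): no H
  Total hydrogens = 11.
Molecular formula: C11H11BrN2O2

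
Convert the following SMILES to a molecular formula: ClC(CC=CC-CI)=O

C6H8ClIO

Heavy atoms from the SMILES: 6 C, 1 Cl, 1 I, 1 O.
Implicit hydrogens by atom environment:
  3 × C: 2 H each → 6
  2 × C: 1 H each → 2
  1 × C: no H
  1 × Cl: no H
  1 × I: no H
  1 × O: no H
  Total hydrogens = 8.
Molecular formula: C6H8ClIO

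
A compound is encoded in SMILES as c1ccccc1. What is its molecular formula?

Heavy atoms from the SMILES: 6 C.
Implicit hydrogens by atom environment:
  6 × C (aromatic): 1 H each → 6
  Total hydrogens = 6.
Molecular formula: C6H6

C6H6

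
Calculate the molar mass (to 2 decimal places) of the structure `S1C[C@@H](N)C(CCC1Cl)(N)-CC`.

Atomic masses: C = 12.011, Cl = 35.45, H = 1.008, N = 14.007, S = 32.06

208.75

Molecular formula: C8H17ClN2S.
M = 8×12.011 + 1×35.45 + 17×1.008 + 2×14.007 + 1×32.06 = 208.75 g/mol.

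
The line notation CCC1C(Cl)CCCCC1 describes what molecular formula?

Heavy atoms from the SMILES: 9 C, 1 Cl.
Implicit hydrogens by atom environment:
  6 × C: 2 H each → 12
  2 × C: 1 H each → 2
  1 × C: 3 H
  1 × Cl: no H
  Total hydrogens = 17.
Molecular formula: C9H17Cl

C9H17Cl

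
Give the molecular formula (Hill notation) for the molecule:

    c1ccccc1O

C6H6O

Heavy atoms from the SMILES: 6 C, 1 O.
Implicit hydrogens by atom environment:
  5 × C (aromatic): 1 H each → 5
  1 × C (aromatic): no H
  1 × O: 1 H
  Total hydrogens = 6.
Molecular formula: C6H6O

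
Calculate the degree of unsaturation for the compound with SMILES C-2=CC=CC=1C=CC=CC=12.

7

Molecular formula from the SMILES: C10H8.
DoU = (2C + 2 + N − H − X)/2 = (2·10 + 2 + 0 − 8 − 0)/2 = 14/2 = 7.
(Structurally: 2 ring(s) + 5 π bond(s) = 7.)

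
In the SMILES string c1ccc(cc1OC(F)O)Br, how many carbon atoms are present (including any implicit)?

7

The symbol for carbon appears 7 times in the SMILES. Lowercase c denotes aromatic carbon and counts toward C.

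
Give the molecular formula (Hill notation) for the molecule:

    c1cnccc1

C5H5N

Heavy atoms from the SMILES: 5 C, 1 N.
Implicit hydrogens by atom environment:
  5 × C (aromatic): 1 H each → 5
  1 × N (aromatic): no H
  Total hydrogens = 5.
Molecular formula: C5H5N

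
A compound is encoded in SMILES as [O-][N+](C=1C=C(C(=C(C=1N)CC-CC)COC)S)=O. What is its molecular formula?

C12H18N2O3S

Heavy atoms from the SMILES: 12 C, 2 N, 3 O, 1 S.
Implicit hydrogens by atom environment:
  5 × C (aromatic): no H
  4 × C: 2 H each → 8
  2 × C: 3 H each → 6
  2 × O: no H
  1 × C (aromatic): 1 H
  1 × N: 2 H
  1 × N (charge +1): no H
  1 × O (charge -1): no H
  1 × S: 1 H
  Total hydrogens = 18.
Molecular formula: C12H18N2O3S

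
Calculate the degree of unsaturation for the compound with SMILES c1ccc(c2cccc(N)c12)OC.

7

Molecular formula from the SMILES: C11H11NO.
DoU = (2C + 2 + N − H − X)/2 = (2·11 + 2 + 1 − 11 − 0)/2 = 14/2 = 7.
(Structurally: 2 ring(s) + 5 π bond(s) = 7.)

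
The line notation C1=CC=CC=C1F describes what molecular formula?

Heavy atoms from the SMILES: 6 C, 1 F.
Implicit hydrogens by atom environment:
  5 × C (aromatic): 1 H each → 5
  1 × C (aromatic): no H
  1 × F: no H
  Total hydrogens = 5.
Molecular formula: C6H5F

C6H5F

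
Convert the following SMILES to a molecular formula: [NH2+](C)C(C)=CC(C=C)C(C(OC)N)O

C10H21N2O2+

Heavy atoms from the SMILES: 10 C, 2 N, 2 O.
Implicit hydrogens by atom environment:
  5 × C: 1 H each → 5
  3 × C: 3 H each → 9
  1 × C: 2 H
  1 × C: no H
  1 × N (charge +1): 2 H
  1 × N: 2 H
  1 × O: 1 H
  1 × O: no H
  Total hydrogens = 21.
Net charge +1.
Molecular formula: C10H21N2O2+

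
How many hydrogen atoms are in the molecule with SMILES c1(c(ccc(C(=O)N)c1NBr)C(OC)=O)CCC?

15

Hydrogens are implicit in SMILES; fill each atom to its normal valence:
  4 × C (aromatic): no H
  3 × O: no H
  2 × C: 3 H each → 6
  2 × C: 2 H each → 4
  2 × C (aromatic): 1 H each → 2
  2 × C: no H
  1 × Br: no H
  1 × N: 2 H
  1 × N: 1 H
  Total hydrogens = 15.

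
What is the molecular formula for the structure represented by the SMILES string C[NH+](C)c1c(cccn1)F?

Heavy atoms from the SMILES: 7 C, 1 F, 2 N.
Implicit hydrogens by atom environment:
  3 × C (aromatic): 1 H each → 3
  2 × C: 3 H each → 6
  2 × C (aromatic): no H
  1 × F: no H
  1 × N (charge +1): 1 H
  1 × N (aromatic): no H
  Total hydrogens = 10.
Net charge +1.
Molecular formula: C7H10FN2+

C7H10FN2+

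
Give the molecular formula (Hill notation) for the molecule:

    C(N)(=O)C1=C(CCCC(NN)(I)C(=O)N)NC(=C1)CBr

Heavy atoms from the SMILES: 1 Br, 11 C, 1 I, 5 N, 2 O.
Implicit hydrogens by atom environment:
  4 × C: 2 H each → 8
  3 × C (aromatic): no H
  3 × C: no H
  3 × N: 2 H each → 6
  2 × O: no H
  1 × Br: no H
  1 × C (aromatic): 1 H
  1 × I: no H
  1 × N (aromatic): 1 H
  1 × N: 1 H
  Total hydrogens = 17.
Molecular formula: C11H17BrIN5O2

C11H17BrIN5O2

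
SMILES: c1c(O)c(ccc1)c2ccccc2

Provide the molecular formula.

C12H10O

Heavy atoms from the SMILES: 12 C, 1 O.
Implicit hydrogens by atom environment:
  9 × C (aromatic): 1 H each → 9
  3 × C (aromatic): no H
  1 × O: 1 H
  Total hydrogens = 10.
Molecular formula: C12H10O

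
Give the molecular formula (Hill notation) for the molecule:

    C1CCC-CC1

C6H12

Heavy atoms from the SMILES: 6 C.
Implicit hydrogens by atom environment:
  6 × C: 2 H each → 12
  Total hydrogens = 12.
Molecular formula: C6H12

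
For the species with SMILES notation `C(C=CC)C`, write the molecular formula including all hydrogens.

Heavy atoms from the SMILES: 5 C.
Implicit hydrogens by atom environment:
  2 × C: 3 H each → 6
  2 × C: 1 H each → 2
  1 × C: 2 H
  Total hydrogens = 10.
Molecular formula: C5H10

C5H10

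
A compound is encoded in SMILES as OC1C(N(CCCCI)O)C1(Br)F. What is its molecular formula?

C7H12BrFINO2

Heavy atoms from the SMILES: 1 Br, 7 C, 1 F, 1 I, 1 N, 2 O.
Implicit hydrogens by atom environment:
  4 × C: 2 H each → 8
  2 × C: 1 H each → 2
  2 × O: 1 H each → 2
  1 × Br: no H
  1 × C: no H
  1 × F: no H
  1 × I: no H
  1 × N: no H
  Total hydrogens = 12.
Molecular formula: C7H12BrFINO2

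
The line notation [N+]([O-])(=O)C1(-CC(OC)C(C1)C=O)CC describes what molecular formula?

Heavy atoms from the SMILES: 9 C, 1 N, 4 O.
Implicit hydrogens by atom environment:
  3 × C: 2 H each → 6
  3 × C: 1 H each → 3
  3 × O: no H
  2 × C: 3 H each → 6
  1 × C: no H
  1 × N (charge +1): no H
  1 × O (charge -1): no H
  Total hydrogens = 15.
Molecular formula: C9H15NO4

C9H15NO4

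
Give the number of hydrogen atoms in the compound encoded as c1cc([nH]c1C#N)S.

4

Hydrogens are implicit in SMILES; fill each atom to its normal valence:
  2 × C (aromatic): 1 H each → 2
  2 × C (aromatic): no H
  1 × C: no H
  1 × N (aromatic): 1 H
  1 × N: no H
  1 × S: 1 H
  Total hydrogens = 4.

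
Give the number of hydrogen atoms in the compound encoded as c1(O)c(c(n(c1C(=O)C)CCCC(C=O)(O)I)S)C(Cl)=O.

13

Hydrogens are implicit in SMILES; fill each atom to its normal valence:
  4 × C (aromatic): no H
  3 × C: 2 H each → 6
  3 × C: no H
  3 × O: no H
  2 × O: 1 H each → 2
  1 × C: 3 H
  1 × C: 1 H
  1 × Cl: no H
  1 × I: no H
  1 × N (aromatic): no H
  1 × S: 1 H
  Total hydrogens = 13.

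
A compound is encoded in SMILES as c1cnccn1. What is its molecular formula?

C4H4N2

Heavy atoms from the SMILES: 4 C, 2 N.
Implicit hydrogens by atom environment:
  4 × C (aromatic): 1 H each → 4
  2 × N (aromatic): no H
  Total hydrogens = 4.
Molecular formula: C4H4N2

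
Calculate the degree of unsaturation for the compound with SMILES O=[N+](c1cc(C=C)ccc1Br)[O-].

6

Molecular formula from the SMILES: C8H6BrNO2.
DoU = (2C + 2 + N − H − X)/2 = (2·8 + 2 + 1 − 6 − 1)/2 = 12/2 = 6.
(Structurally: 1 ring(s) + 5 π bond(s) = 6.)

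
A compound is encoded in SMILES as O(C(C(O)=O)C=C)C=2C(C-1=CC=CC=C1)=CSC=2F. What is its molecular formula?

Heavy atoms from the SMILES: 14 C, 1 F, 3 O, 1 S.
Implicit hydrogens by atom environment:
  6 × C (aromatic): 1 H each → 6
  4 × C (aromatic): no H
  2 × C: 1 H each → 2
  2 × O: no H
  1 × C: 2 H
  1 × C: no H
  1 × F: no H
  1 × O: 1 H
  1 × S (aromatic): no H
  Total hydrogens = 11.
Molecular formula: C14H11FO3S

C14H11FO3S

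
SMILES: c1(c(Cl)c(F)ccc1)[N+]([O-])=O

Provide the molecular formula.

C6H3ClFNO2

Heavy atoms from the SMILES: 6 C, 1 Cl, 1 F, 1 N, 2 O.
Implicit hydrogens by atom environment:
  3 × C (aromatic): 1 H each → 3
  3 × C (aromatic): no H
  1 × Cl: no H
  1 × F: no H
  1 × N (charge +1): no H
  1 × O: no H
  1 × O (charge -1): no H
  Total hydrogens = 3.
Molecular formula: C6H3ClFNO2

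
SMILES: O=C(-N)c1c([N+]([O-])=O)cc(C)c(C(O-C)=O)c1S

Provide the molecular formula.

C10H10N2O5S

Heavy atoms from the SMILES: 10 C, 2 N, 5 O, 1 S.
Implicit hydrogens by atom environment:
  5 × C (aromatic): no H
  4 × O: no H
  2 × C: 3 H each → 6
  2 × C: no H
  1 × C (aromatic): 1 H
  1 × N: 2 H
  1 × N (charge +1): no H
  1 × O (charge -1): no H
  1 × S: 1 H
  Total hydrogens = 10.
Molecular formula: C10H10N2O5S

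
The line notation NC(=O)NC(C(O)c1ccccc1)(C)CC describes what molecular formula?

Heavy atoms from the SMILES: 12 C, 2 N, 2 O.
Implicit hydrogens by atom environment:
  5 × C (aromatic): 1 H each → 5
  2 × C: 3 H each → 6
  2 × C: no H
  1 × C: 2 H
  1 × C: 1 H
  1 × C (aromatic): no H
  1 × N: 2 H
  1 × N: 1 H
  1 × O: 1 H
  1 × O: no H
  Total hydrogens = 18.
Molecular formula: C12H18N2O2

C12H18N2O2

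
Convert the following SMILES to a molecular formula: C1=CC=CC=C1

C6H6

Heavy atoms from the SMILES: 6 C.
Implicit hydrogens by atom environment:
  6 × C (aromatic): 1 H each → 6
  Total hydrogens = 6.
Molecular formula: C6H6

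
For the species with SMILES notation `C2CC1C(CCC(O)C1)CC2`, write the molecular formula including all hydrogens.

Heavy atoms from the SMILES: 10 C, 1 O.
Implicit hydrogens by atom environment:
  7 × C: 2 H each → 14
  3 × C: 1 H each → 3
  1 × O: 1 H
  Total hydrogens = 18.
Molecular formula: C10H18O

C10H18O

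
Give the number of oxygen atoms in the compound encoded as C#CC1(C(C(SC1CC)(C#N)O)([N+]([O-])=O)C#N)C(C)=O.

4

The symbol for oxygen appears 4 times in the SMILES.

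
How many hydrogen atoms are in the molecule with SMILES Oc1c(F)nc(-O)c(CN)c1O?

7

Hydrogens are implicit in SMILES; fill each atom to its normal valence:
  5 × C (aromatic): no H
  3 × O: 1 H each → 3
  1 × C: 2 H
  1 × F: no H
  1 × N: 2 H
  1 × N (aromatic): no H
  Total hydrogens = 7.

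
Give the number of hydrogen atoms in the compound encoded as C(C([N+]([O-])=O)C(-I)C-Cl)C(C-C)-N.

Hydrogens are implicit in SMILES; fill each atom to its normal valence:
  3 × C: 2 H each → 6
  3 × C: 1 H each → 3
  1 × C: 3 H
  1 × Cl: no H
  1 × I: no H
  1 × N: 2 H
  1 × N (charge +1): no H
  1 × O: no H
  1 × O (charge -1): no H
  Total hydrogens = 14.

14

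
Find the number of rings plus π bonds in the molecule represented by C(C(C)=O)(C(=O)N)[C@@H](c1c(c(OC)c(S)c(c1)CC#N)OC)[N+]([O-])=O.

9

Molecular formula from the SMILES: C15H17N3O6S.
DoU = (2C + 2 + N − H − X)/2 = (2·15 + 2 + 3 − 17 − 0)/2 = 18/2 = 9.
(Structurally: 1 ring(s) + 8 π bond(s) = 9.)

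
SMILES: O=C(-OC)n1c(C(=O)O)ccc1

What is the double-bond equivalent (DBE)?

Molecular formula from the SMILES: C7H7NO4.
DoU = (2C + 2 + N − H − X)/2 = (2·7 + 2 + 1 − 7 − 0)/2 = 10/2 = 5.
(Structurally: 1 ring(s) + 4 π bond(s) = 5.)

5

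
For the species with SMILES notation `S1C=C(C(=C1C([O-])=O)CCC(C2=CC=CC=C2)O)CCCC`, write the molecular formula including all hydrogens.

Heavy atoms from the SMILES: 18 C, 3 O, 1 S.
Implicit hydrogens by atom environment:
  6 × C (aromatic): 1 H each → 6
  5 × C: 2 H each → 10
  4 × C (aromatic): no H
  1 × C: 3 H
  1 × C: 1 H
  1 × C: no H
  1 × O: 1 H
  1 × O: no H
  1 × O (charge -1): no H
  1 × S (aromatic): no H
  Total hydrogens = 21.
Net charge -1.
Molecular formula: C18H21O3S-

C18H21O3S-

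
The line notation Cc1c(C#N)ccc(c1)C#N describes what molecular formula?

C9H6N2

Heavy atoms from the SMILES: 9 C, 2 N.
Implicit hydrogens by atom environment:
  3 × C (aromatic): 1 H each → 3
  3 × C (aromatic): no H
  2 × C: no H
  2 × N: no H
  1 × C: 3 H
  Total hydrogens = 6.
Molecular formula: C9H6N2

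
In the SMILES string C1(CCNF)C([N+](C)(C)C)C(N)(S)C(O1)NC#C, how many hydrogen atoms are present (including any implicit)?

Hydrogens are implicit in SMILES; fill each atom to its normal valence:
  4 × C: 1 H each → 4
  3 × C: 3 H each → 9
  2 × C: 2 H each → 4
  2 × C: no H
  2 × N: 1 H each → 2
  1 × F: no H
  1 × N: 2 H
  1 × N (charge +1): no H
  1 × O: no H
  1 × S: 1 H
  Total hydrogens = 22.

22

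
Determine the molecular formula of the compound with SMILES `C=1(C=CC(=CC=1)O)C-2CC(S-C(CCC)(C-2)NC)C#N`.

C16H22N2OS

Heavy atoms from the SMILES: 16 C, 2 N, 1 O, 1 S.
Implicit hydrogens by atom environment:
  4 × C: 2 H each → 8
  4 × C (aromatic): 1 H each → 4
  2 × C: 3 H each → 6
  2 × C: 1 H each → 2
  2 × C: no H
  2 × C (aromatic): no H
  1 × N: 1 H
  1 × N: no H
  1 × O: 1 H
  1 × S: no H
  Total hydrogens = 22.
Molecular formula: C16H22N2OS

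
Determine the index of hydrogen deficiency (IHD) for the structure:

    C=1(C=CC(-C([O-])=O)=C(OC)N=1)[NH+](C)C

5

Molecular formula from the SMILES: C9H12N2O3.
DoU = (2C + 2 + N − H − X)/2 = (2·9 + 2 + 2 − 12 − 0)/2 = 10/2 = 5.
(Structurally: 1 ring(s) + 4 π bond(s) = 5.)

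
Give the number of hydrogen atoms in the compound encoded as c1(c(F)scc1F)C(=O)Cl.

Hydrogens are implicit in SMILES; fill each atom to its normal valence:
  3 × C (aromatic): no H
  2 × F: no H
  1 × C (aromatic): 1 H
  1 × C: no H
  1 × Cl: no H
  1 × O: no H
  1 × S (aromatic): no H
  Total hydrogens = 1.

1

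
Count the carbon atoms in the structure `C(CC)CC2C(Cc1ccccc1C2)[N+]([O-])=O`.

The symbol for carbon appears 14 times in the SMILES. Lowercase c denotes aromatic carbon and counts toward C.

14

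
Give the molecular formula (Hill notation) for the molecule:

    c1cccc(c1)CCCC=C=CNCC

C14H19N

Heavy atoms from the SMILES: 14 C, 1 N.
Implicit hydrogens by atom environment:
  5 × C (aromatic): 1 H each → 5
  4 × C: 2 H each → 8
  2 × C: 1 H each → 2
  1 × C: 3 H
  1 × C: no H
  1 × C (aromatic): no H
  1 × N: 1 H
  Total hydrogens = 19.
Molecular formula: C14H19N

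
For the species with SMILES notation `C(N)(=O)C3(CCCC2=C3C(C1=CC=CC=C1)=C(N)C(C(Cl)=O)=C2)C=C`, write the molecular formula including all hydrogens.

C20H19ClN2O2

Heavy atoms from the SMILES: 20 C, 1 Cl, 2 N, 2 O.
Implicit hydrogens by atom environment:
  6 × C (aromatic): 1 H each → 6
  6 × C (aromatic): no H
  4 × C: 2 H each → 8
  3 × C: no H
  2 × N: 2 H each → 4
  2 × O: no H
  1 × C: 1 H
  1 × Cl: no H
  Total hydrogens = 19.
Molecular formula: C20H19ClN2O2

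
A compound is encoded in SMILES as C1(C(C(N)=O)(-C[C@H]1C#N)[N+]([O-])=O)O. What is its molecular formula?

C6H7N3O4

Heavy atoms from the SMILES: 6 C, 3 N, 4 O.
Implicit hydrogens by atom environment:
  3 × C: no H
  2 × C: 1 H each → 2
  2 × O: no H
  1 × C: 2 H
  1 × N: 2 H
  1 × N: no H
  1 × N (charge +1): no H
  1 × O: 1 H
  1 × O (charge -1): no H
  Total hydrogens = 7.
Molecular formula: C6H7N3O4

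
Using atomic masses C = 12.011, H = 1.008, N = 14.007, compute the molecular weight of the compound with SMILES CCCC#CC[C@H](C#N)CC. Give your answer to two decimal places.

149.24

Molecular formula: C10H15N.
M = 10×12.011 + 15×1.008 + 1×14.007 = 149.24 g/mol.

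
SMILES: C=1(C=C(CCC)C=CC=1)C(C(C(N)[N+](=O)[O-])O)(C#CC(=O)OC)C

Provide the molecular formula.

Heavy atoms from the SMILES: 17 C, 2 N, 5 O.
Implicit hydrogens by atom environment:
  4 × C (aromatic): 1 H each → 4
  4 × C: no H
  3 × C: 3 H each → 9
  3 × O: no H
  2 × C: 2 H each → 4
  2 × C: 1 H each → 2
  2 × C (aromatic): no H
  1 × N: 2 H
  1 × N (charge +1): no H
  1 × O: 1 H
  1 × O (charge -1): no H
  Total hydrogens = 22.
Molecular formula: C17H22N2O5

C17H22N2O5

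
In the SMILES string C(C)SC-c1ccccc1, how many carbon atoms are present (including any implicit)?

The symbol for carbon appears 9 times in the SMILES. Lowercase c denotes aromatic carbon and counts toward C.

9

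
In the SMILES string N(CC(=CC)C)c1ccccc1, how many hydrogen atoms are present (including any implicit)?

15

Hydrogens are implicit in SMILES; fill each atom to its normal valence:
  5 × C (aromatic): 1 H each → 5
  2 × C: 3 H each → 6
  1 × C: 2 H
  1 × C: 1 H
  1 × C: no H
  1 × C (aromatic): no H
  1 × N: 1 H
  Total hydrogens = 15.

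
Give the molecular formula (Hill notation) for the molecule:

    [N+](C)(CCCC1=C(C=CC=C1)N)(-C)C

C12H21N2+

Heavy atoms from the SMILES: 12 C, 2 N.
Implicit hydrogens by atom environment:
  4 × C (aromatic): 1 H each → 4
  3 × C: 3 H each → 9
  3 × C: 2 H each → 6
  2 × C (aromatic): no H
  1 × N: 2 H
  1 × N (charge +1): no H
  Total hydrogens = 21.
Net charge +1.
Molecular formula: C12H21N2+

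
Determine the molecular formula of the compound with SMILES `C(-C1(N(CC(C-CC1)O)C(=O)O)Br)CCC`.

Heavy atoms from the SMILES: 1 Br, 11 C, 1 N, 3 O.
Implicit hydrogens by atom environment:
  7 × C: 2 H each → 14
  2 × C: no H
  2 × O: 1 H each → 2
  1 × Br: no H
  1 × C: 3 H
  1 × C: 1 H
  1 × N: no H
  1 × O: no H
  Total hydrogens = 20.
Molecular formula: C11H20BrNO3

C11H20BrNO3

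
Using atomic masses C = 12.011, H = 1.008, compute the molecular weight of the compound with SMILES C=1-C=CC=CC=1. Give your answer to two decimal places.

78.11

Molecular formula: C6H6.
M = 6×12.011 + 6×1.008 = 78.11 g/mol.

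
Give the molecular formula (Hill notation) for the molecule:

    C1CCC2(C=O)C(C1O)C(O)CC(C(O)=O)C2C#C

Heavy atoms from the SMILES: 14 C, 5 O.
Implicit hydrogens by atom environment:
  7 × C: 1 H each → 7
  4 × C: 2 H each → 8
  3 × C: no H
  3 × O: 1 H each → 3
  2 × O: no H
  Total hydrogens = 18.
Molecular formula: C14H18O5

C14H18O5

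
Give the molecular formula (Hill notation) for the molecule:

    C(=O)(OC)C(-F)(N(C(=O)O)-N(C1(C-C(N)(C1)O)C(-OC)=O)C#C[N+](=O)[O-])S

C12H15FN4O9S

Heavy atoms from the SMILES: 12 C, 1 F, 4 N, 9 O, 1 S.
Implicit hydrogens by atom environment:
  8 × C: no H
  6 × O: no H
  2 × C: 3 H each → 6
  2 × C: 2 H each → 4
  2 × N: no H
  2 × O: 1 H each → 2
  1 × F: no H
  1 × N: 2 H
  1 × N (charge +1): no H
  1 × O (charge -1): no H
  1 × S: 1 H
  Total hydrogens = 15.
Molecular formula: C12H15FN4O9S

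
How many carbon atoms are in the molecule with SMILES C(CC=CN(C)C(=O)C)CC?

9

The symbol for carbon appears 9 times in the SMILES.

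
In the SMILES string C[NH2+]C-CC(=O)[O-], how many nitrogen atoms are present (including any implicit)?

The symbol for nitrogen appears 1 time in the SMILES.

1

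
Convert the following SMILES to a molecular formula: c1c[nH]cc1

Heavy atoms from the SMILES: 4 C, 1 N.
Implicit hydrogens by atom environment:
  4 × C (aromatic): 1 H each → 4
  1 × N (aromatic): 1 H
  Total hydrogens = 5.
Molecular formula: C4H5N

C4H5N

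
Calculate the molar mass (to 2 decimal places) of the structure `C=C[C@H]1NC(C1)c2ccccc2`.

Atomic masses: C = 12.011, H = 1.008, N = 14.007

159.23

Molecular formula: C11H13N.
M = 11×12.011 + 13×1.008 + 1×14.007 = 159.23 g/mol.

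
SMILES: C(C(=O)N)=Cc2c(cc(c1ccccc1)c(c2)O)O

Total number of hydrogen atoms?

Hydrogens are implicit in SMILES; fill each atom to its normal valence:
  7 × C (aromatic): 1 H each → 7
  5 × C (aromatic): no H
  2 × C: 1 H each → 2
  2 × O: 1 H each → 2
  1 × C: no H
  1 × N: 2 H
  1 × O: no H
  Total hydrogens = 13.

13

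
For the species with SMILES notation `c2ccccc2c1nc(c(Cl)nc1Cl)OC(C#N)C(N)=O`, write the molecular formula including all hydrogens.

Heavy atoms from the SMILES: 13 C, 2 Cl, 4 N, 2 O.
Implicit hydrogens by atom environment:
  5 × C (aromatic): 1 H each → 5
  5 × C (aromatic): no H
  2 × C: no H
  2 × Cl: no H
  2 × N (aromatic): no H
  2 × O: no H
  1 × C: 1 H
  1 × N: 2 H
  1 × N: no H
  Total hydrogens = 8.
Molecular formula: C13H8Cl2N4O2

C13H8Cl2N4O2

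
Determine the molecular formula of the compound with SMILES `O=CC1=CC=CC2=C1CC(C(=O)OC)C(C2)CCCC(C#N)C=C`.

Heavy atoms from the SMILES: 20 C, 1 N, 3 O.
Implicit hydrogens by atom environment:
  6 × C: 2 H each → 12
  5 × C: 1 H each → 5
  3 × C (aromatic): 1 H each → 3
  3 × C (aromatic): no H
  3 × O: no H
  2 × C: no H
  1 × C: 3 H
  1 × N: no H
  Total hydrogens = 23.
Molecular formula: C20H23NO3

C20H23NO3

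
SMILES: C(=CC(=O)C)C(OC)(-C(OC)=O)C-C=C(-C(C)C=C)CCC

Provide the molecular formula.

C18H28O4

Heavy atoms from the SMILES: 18 C, 4 O.
Implicit hydrogens by atom environment:
  5 × C: 3 H each → 15
  5 × C: 1 H each → 5
  4 × C: 2 H each → 8
  4 × C: no H
  4 × O: no H
  Total hydrogens = 28.
Molecular formula: C18H28O4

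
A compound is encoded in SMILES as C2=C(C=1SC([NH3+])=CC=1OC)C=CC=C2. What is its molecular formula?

C11H12NOS+

Heavy atoms from the SMILES: 11 C, 1 N, 1 O, 1 S.
Implicit hydrogens by atom environment:
  6 × C (aromatic): 1 H each → 6
  4 × C (aromatic): no H
  1 × C: 3 H
  1 × N (charge +1): 3 H
  1 × O: no H
  1 × S (aromatic): no H
  Total hydrogens = 12.
Net charge +1.
Molecular formula: C11H12NOS+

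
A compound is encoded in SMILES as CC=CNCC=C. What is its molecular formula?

Heavy atoms from the SMILES: 6 C, 1 N.
Implicit hydrogens by atom environment:
  3 × C: 1 H each → 3
  2 × C: 2 H each → 4
  1 × C: 3 H
  1 × N: 1 H
  Total hydrogens = 11.
Molecular formula: C6H11N

C6H11N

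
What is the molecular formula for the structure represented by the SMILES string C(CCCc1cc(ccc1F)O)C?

C11H15FO

Heavy atoms from the SMILES: 11 C, 1 F, 1 O.
Implicit hydrogens by atom environment:
  4 × C: 2 H each → 8
  3 × C (aromatic): 1 H each → 3
  3 × C (aromatic): no H
  1 × C: 3 H
  1 × F: no H
  1 × O: 1 H
  Total hydrogens = 15.
Molecular formula: C11H15FO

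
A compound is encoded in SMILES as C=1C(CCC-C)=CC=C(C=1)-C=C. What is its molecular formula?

C12H16

Heavy atoms from the SMILES: 12 C.
Implicit hydrogens by atom environment:
  4 × C: 2 H each → 8
  4 × C (aromatic): 1 H each → 4
  2 × C (aromatic): no H
  1 × C: 3 H
  1 × C: 1 H
  Total hydrogens = 16.
Molecular formula: C12H16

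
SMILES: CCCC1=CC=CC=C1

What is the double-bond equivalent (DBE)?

4

Molecular formula from the SMILES: C9H12.
DoU = (2C + 2 + N − H − X)/2 = (2·9 + 2 + 0 − 12 − 0)/2 = 8/2 = 4.
(Structurally: 1 ring(s) + 3 π bond(s) = 4.)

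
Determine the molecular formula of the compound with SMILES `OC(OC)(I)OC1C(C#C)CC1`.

Heavy atoms from the SMILES: 8 C, 1 I, 3 O.
Implicit hydrogens by atom environment:
  3 × C: 1 H each → 3
  2 × C: 2 H each → 4
  2 × C: no H
  2 × O: no H
  1 × C: 3 H
  1 × I: no H
  1 × O: 1 H
  Total hydrogens = 11.
Molecular formula: C8H11IO3

C8H11IO3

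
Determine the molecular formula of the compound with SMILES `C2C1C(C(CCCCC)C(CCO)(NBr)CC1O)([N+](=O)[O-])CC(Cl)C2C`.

Heavy atoms from the SMILES: 1 Br, 18 C, 1 Cl, 2 N, 4 O.
Implicit hydrogens by atom environment:
  9 × C: 2 H each → 18
  5 × C: 1 H each → 5
  2 × C: 3 H each → 6
  2 × C: no H
  2 × O: 1 H each → 2
  1 × Br: no H
  1 × Cl: no H
  1 × N: 1 H
  1 × N (charge +1): no H
  1 × O: no H
  1 × O (charge -1): no H
  Total hydrogens = 32.
Molecular formula: C18H32BrClN2O4

C18H32BrClN2O4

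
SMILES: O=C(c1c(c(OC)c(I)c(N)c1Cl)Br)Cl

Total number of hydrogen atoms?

5

Hydrogens are implicit in SMILES; fill each atom to its normal valence:
  6 × C (aromatic): no H
  2 × Cl: no H
  2 × O: no H
  1 × Br: no H
  1 × C: 3 H
  1 × C: no H
  1 × I: no H
  1 × N: 2 H
  Total hydrogens = 5.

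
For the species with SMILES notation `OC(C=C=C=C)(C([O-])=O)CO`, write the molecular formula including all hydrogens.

Heavy atoms from the SMILES: 7 C, 4 O.
Implicit hydrogens by atom environment:
  4 × C: no H
  2 × C: 2 H each → 4
  2 × O: 1 H each → 2
  1 × C: 1 H
  1 × O: no H
  1 × O (charge -1): no H
  Total hydrogens = 7.
Net charge -1.
Molecular formula: C7H7O4-

C7H7O4-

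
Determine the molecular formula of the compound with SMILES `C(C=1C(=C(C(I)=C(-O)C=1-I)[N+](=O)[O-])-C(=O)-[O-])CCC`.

Heavy atoms from the SMILES: 11 C, 2 I, 1 N, 5 O.
Implicit hydrogens by atom environment:
  6 × C (aromatic): no H
  3 × C: 2 H each → 6
  2 × I: no H
  2 × O: no H
  2 × O (charge -1): no H
  1 × C: 3 H
  1 × C: no H
  1 × N (charge +1): no H
  1 × O: 1 H
  Total hydrogens = 10.
Net charge -1.
Molecular formula: C11H10I2NO5-

C11H10I2NO5-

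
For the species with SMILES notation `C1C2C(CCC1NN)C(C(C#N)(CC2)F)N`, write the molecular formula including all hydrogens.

Heavy atoms from the SMILES: 11 C, 1 F, 4 N.
Implicit hydrogens by atom environment:
  5 × C: 2 H each → 10
  4 × C: 1 H each → 4
  2 × C: no H
  2 × N: 2 H each → 4
  1 × F: no H
  1 × N: 1 H
  1 × N: no H
  Total hydrogens = 19.
Molecular formula: C11H19FN4

C11H19FN4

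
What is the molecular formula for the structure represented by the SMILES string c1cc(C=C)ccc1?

C8H8

Heavy atoms from the SMILES: 8 C.
Implicit hydrogens by atom environment:
  5 × C (aromatic): 1 H each → 5
  1 × C: 2 H
  1 × C: 1 H
  1 × C (aromatic): no H
  Total hydrogens = 8.
Molecular formula: C8H8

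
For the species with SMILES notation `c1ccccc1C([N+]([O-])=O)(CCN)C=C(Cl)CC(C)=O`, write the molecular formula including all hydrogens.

Heavy atoms from the SMILES: 14 C, 1 Cl, 2 N, 3 O.
Implicit hydrogens by atom environment:
  5 × C (aromatic): 1 H each → 5
  3 × C: 2 H each → 6
  3 × C: no H
  2 × O: no H
  1 × C: 3 H
  1 × C: 1 H
  1 × C (aromatic): no H
  1 × Cl: no H
  1 × N: 2 H
  1 × N (charge +1): no H
  1 × O (charge -1): no H
  Total hydrogens = 17.
Molecular formula: C14H17ClN2O3

C14H17ClN2O3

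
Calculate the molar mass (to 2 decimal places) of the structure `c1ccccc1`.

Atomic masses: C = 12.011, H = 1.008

78.11

Molecular formula: C6H6.
M = 6×12.011 + 6×1.008 = 78.11 g/mol.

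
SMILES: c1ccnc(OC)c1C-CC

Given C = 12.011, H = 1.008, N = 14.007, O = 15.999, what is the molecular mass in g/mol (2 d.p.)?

Molecular formula: C9H13NO.
M = 9×12.011 + 13×1.008 + 1×14.007 + 1×15.999 = 151.21 g/mol.

151.21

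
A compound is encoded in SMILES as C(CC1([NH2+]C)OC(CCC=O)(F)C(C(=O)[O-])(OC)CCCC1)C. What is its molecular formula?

C16H28FNO5

Heavy atoms from the SMILES: 16 C, 1 F, 1 N, 5 O.
Implicit hydrogens by atom environment:
  8 × C: 2 H each → 16
  4 × C: no H
  4 × O: no H
  3 × C: 3 H each → 9
  1 × C: 1 H
  1 × F: no H
  1 × N (charge +1): 2 H
  1 × O (charge -1): no H
  Total hydrogens = 28.
Molecular formula: C16H28FNO5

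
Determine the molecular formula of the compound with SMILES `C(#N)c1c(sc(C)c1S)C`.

Heavy atoms from the SMILES: 7 C, 1 N, 2 S.
Implicit hydrogens by atom environment:
  4 × C (aromatic): no H
  2 × C: 3 H each → 6
  1 × C: no H
  1 × N: no H
  1 × S: 1 H
  1 × S (aromatic): no H
  Total hydrogens = 7.
Molecular formula: C7H7NS2

C7H7NS2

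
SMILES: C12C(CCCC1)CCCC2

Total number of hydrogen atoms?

18

Hydrogens are implicit in SMILES; fill each atom to its normal valence:
  8 × C: 2 H each → 16
  2 × C: 1 H each → 2
  Total hydrogens = 18.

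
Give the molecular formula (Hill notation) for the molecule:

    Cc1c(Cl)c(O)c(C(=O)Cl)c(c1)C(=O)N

C9H7Cl2NO3

Heavy atoms from the SMILES: 9 C, 2 Cl, 1 N, 3 O.
Implicit hydrogens by atom environment:
  5 × C (aromatic): no H
  2 × C: no H
  2 × Cl: no H
  2 × O: no H
  1 × C: 3 H
  1 × C (aromatic): 1 H
  1 × N: 2 H
  1 × O: 1 H
  Total hydrogens = 7.
Molecular formula: C9H7Cl2NO3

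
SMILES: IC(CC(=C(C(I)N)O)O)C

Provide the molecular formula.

C6H11I2NO2

Heavy atoms from the SMILES: 6 C, 2 I, 1 N, 2 O.
Implicit hydrogens by atom environment:
  2 × C: 1 H each → 2
  2 × C: no H
  2 × I: no H
  2 × O: 1 H each → 2
  1 × C: 3 H
  1 × C: 2 H
  1 × N: 2 H
  Total hydrogens = 11.
Molecular formula: C6H11I2NO2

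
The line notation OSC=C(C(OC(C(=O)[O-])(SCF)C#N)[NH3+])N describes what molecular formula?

C7H10FN3O4S2

Heavy atoms from the SMILES: 7 C, 1 F, 3 N, 4 O, 2 S.
Implicit hydrogens by atom environment:
  4 × C: no H
  2 × C: 1 H each → 2
  2 × O: no H
  2 × S: no H
  1 × C: 2 H
  1 × F: no H
  1 × N (charge +1): 3 H
  1 × N: 2 H
  1 × N: no H
  1 × O: 1 H
  1 × O (charge -1): no H
  Total hydrogens = 10.
Molecular formula: C7H10FN3O4S2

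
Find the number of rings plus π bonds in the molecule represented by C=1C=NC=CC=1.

4

Molecular formula from the SMILES: C5H5N.
DoU = (2C + 2 + N − H − X)/2 = (2·5 + 2 + 1 − 5 − 0)/2 = 8/2 = 4.
(Structurally: 1 ring(s) + 3 π bond(s) = 4.)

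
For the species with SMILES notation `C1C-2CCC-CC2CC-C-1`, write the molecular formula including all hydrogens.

Heavy atoms from the SMILES: 10 C.
Implicit hydrogens by atom environment:
  8 × C: 2 H each → 16
  2 × C: 1 H each → 2
  Total hydrogens = 18.
Molecular formula: C10H18

C10H18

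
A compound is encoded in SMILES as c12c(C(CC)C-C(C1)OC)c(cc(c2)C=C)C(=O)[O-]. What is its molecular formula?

C16H19O3-

Heavy atoms from the SMILES: 16 C, 3 O.
Implicit hydrogens by atom environment:
  4 × C: 2 H each → 8
  4 × C (aromatic): no H
  3 × C: 1 H each → 3
  2 × C: 3 H each → 6
  2 × C (aromatic): 1 H each → 2
  2 × O: no H
  1 × C: no H
  1 × O (charge -1): no H
  Total hydrogens = 19.
Net charge -1.
Molecular formula: C16H19O3-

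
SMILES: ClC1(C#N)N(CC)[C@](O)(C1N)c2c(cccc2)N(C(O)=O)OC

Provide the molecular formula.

C14H17ClN4O4

Heavy atoms from the SMILES: 14 C, 1 Cl, 4 N, 4 O.
Implicit hydrogens by atom environment:
  4 × C (aromatic): 1 H each → 4
  4 × C: no H
  3 × N: no H
  2 × C: 3 H each → 6
  2 × C (aromatic): no H
  2 × O: 1 H each → 2
  2 × O: no H
  1 × C: 2 H
  1 × C: 1 H
  1 × Cl: no H
  1 × N: 2 H
  Total hydrogens = 17.
Molecular formula: C14H17ClN4O4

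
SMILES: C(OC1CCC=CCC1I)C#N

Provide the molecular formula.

C9H12INO

Heavy atoms from the SMILES: 9 C, 1 I, 1 N, 1 O.
Implicit hydrogens by atom environment:
  4 × C: 2 H each → 8
  4 × C: 1 H each → 4
  1 × C: no H
  1 × I: no H
  1 × N: no H
  1 × O: no H
  Total hydrogens = 12.
Molecular formula: C9H12INO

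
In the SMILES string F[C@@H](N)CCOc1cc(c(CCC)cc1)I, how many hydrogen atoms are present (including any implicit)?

17

Hydrogens are implicit in SMILES; fill each atom to its normal valence:
  4 × C: 2 H each → 8
  3 × C (aromatic): 1 H each → 3
  3 × C (aromatic): no H
  1 × C: 3 H
  1 × C: 1 H
  1 × F: no H
  1 × I: no H
  1 × N: 2 H
  1 × O: no H
  Total hydrogens = 17.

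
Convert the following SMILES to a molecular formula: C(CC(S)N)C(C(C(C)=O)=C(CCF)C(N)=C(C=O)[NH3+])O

Heavy atoms from the SMILES: 13 C, 1 F, 3 N, 3 O, 1 S.
Implicit hydrogens by atom environment:
  5 × C: no H
  4 × C: 2 H each → 8
  3 × C: 1 H each → 3
  2 × N: 2 H each → 4
  2 × O: no H
  1 × C: 3 H
  1 × F: no H
  1 × N (charge +1): 3 H
  1 × O: 1 H
  1 × S: 1 H
  Total hydrogens = 23.
Net charge +1.
Molecular formula: C13H23FN3O3S+

C13H23FN3O3S+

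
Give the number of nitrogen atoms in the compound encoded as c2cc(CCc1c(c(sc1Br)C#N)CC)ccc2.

1

The symbol for nitrogen appears 1 time in the SMILES.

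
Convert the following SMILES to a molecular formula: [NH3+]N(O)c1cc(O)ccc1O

Heavy atoms from the SMILES: 6 C, 2 N, 3 O.
Implicit hydrogens by atom environment:
  3 × C (aromatic): 1 H each → 3
  3 × C (aromatic): no H
  3 × O: 1 H each → 3
  1 × N (charge +1): 3 H
  1 × N: no H
  Total hydrogens = 9.
Net charge +1.
Molecular formula: C6H9N2O3+

C6H9N2O3+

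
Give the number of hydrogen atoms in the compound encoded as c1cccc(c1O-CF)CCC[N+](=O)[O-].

Hydrogens are implicit in SMILES; fill each atom to its normal valence:
  4 × C: 2 H each → 8
  4 × C (aromatic): 1 H each → 4
  2 × C (aromatic): no H
  2 × O: no H
  1 × F: no H
  1 × N (charge +1): no H
  1 × O (charge -1): no H
  Total hydrogens = 12.

12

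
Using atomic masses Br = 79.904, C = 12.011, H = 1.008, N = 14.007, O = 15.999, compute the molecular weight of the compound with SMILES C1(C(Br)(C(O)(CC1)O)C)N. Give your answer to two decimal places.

Molecular formula: C6H12BrNO2.
M = 1×79.904 + 6×12.011 + 12×1.008 + 1×14.007 + 2×15.999 = 210.07 g/mol.

210.07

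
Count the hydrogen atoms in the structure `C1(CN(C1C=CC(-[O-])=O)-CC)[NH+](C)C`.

18

Hydrogens are implicit in SMILES; fill each atom to its normal valence:
  4 × C: 1 H each → 4
  3 × C: 3 H each → 9
  2 × C: 2 H each → 4
  1 × C: no H
  1 × N (charge +1): 1 H
  1 × N: no H
  1 × O: no H
  1 × O (charge -1): no H
  Total hydrogens = 18.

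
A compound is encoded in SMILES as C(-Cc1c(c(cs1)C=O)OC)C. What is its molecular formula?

Heavy atoms from the SMILES: 9 C, 2 O, 1 S.
Implicit hydrogens by atom environment:
  3 × C (aromatic): no H
  2 × C: 3 H each → 6
  2 × C: 2 H each → 4
  2 × O: no H
  1 × C (aromatic): 1 H
  1 × C: 1 H
  1 × S (aromatic): no H
  Total hydrogens = 12.
Molecular formula: C9H12O2S

C9H12O2S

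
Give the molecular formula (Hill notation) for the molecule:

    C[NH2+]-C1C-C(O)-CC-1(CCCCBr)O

C10H21BrNO2+

Heavy atoms from the SMILES: 1 Br, 10 C, 1 N, 2 O.
Implicit hydrogens by atom environment:
  6 × C: 2 H each → 12
  2 × C: 1 H each → 2
  2 × O: 1 H each → 2
  1 × Br: no H
  1 × C: 3 H
  1 × C: no H
  1 × N (charge +1): 2 H
  Total hydrogens = 21.
Net charge +1.
Molecular formula: C10H21BrNO2+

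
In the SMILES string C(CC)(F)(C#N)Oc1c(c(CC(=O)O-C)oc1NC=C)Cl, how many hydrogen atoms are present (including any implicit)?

Hydrogens are implicit in SMILES; fill each atom to its normal valence:
  4 × C (aromatic): no H
  3 × C: 2 H each → 6
  3 × C: no H
  3 × O: no H
  2 × C: 3 H each → 6
  1 × C: 1 H
  1 × Cl: no H
  1 × F: no H
  1 × N: 1 H
  1 × N: no H
  1 × O (aromatic): no H
  Total hydrogens = 14.

14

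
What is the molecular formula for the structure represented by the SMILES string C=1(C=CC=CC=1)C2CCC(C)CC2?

C13H18

Heavy atoms from the SMILES: 13 C.
Implicit hydrogens by atom environment:
  5 × C (aromatic): 1 H each → 5
  4 × C: 2 H each → 8
  2 × C: 1 H each → 2
  1 × C: 3 H
  1 × C (aromatic): no H
  Total hydrogens = 18.
Molecular formula: C13H18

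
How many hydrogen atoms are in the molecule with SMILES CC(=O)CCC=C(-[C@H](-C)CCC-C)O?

22

Hydrogens are implicit in SMILES; fill each atom to its normal valence:
  5 × C: 2 H each → 10
  3 × C: 3 H each → 9
  2 × C: 1 H each → 2
  2 × C: no H
  1 × O: 1 H
  1 × O: no H
  Total hydrogens = 22.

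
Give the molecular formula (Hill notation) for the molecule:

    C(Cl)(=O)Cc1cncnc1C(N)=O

Heavy atoms from the SMILES: 7 C, 1 Cl, 3 N, 2 O.
Implicit hydrogens by atom environment:
  2 × C (aromatic): 1 H each → 2
  2 × C (aromatic): no H
  2 × C: no H
  2 × N (aromatic): no H
  2 × O: no H
  1 × C: 2 H
  1 × Cl: no H
  1 × N: 2 H
  Total hydrogens = 6.
Molecular formula: C7H6ClN3O2

C7H6ClN3O2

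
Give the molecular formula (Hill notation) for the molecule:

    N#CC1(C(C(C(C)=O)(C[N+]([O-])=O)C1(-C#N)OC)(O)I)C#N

C11H9IN4O5

Heavy atoms from the SMILES: 11 C, 1 I, 4 N, 5 O.
Implicit hydrogens by atom environment:
  8 × C: no H
  3 × N: no H
  3 × O: no H
  2 × C: 3 H each → 6
  1 × C: 2 H
  1 × I: no H
  1 × N (charge +1): no H
  1 × O: 1 H
  1 × O (charge -1): no H
  Total hydrogens = 9.
Molecular formula: C11H9IN4O5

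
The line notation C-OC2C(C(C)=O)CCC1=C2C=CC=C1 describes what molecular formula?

Heavy atoms from the SMILES: 13 C, 2 O.
Implicit hydrogens by atom environment:
  4 × C (aromatic): 1 H each → 4
  2 × C: 3 H each → 6
  2 × C: 2 H each → 4
  2 × C: 1 H each → 2
  2 × C (aromatic): no H
  2 × O: no H
  1 × C: no H
  Total hydrogens = 16.
Molecular formula: C13H16O2

C13H16O2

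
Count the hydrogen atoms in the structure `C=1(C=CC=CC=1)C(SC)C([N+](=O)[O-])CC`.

Hydrogens are implicit in SMILES; fill each atom to its normal valence:
  5 × C (aromatic): 1 H each → 5
  2 × C: 3 H each → 6
  2 × C: 1 H each → 2
  1 × C: 2 H
  1 × C (aromatic): no H
  1 × N (charge +1): no H
  1 × O: no H
  1 × O (charge -1): no H
  1 × S: no H
  Total hydrogens = 15.

15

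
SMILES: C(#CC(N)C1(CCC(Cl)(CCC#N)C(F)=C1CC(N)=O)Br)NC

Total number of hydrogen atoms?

Hydrogens are implicit in SMILES; fill each atom to its normal valence:
  8 × C: no H
  5 × C: 2 H each → 10
  2 × N: 2 H each → 4
  1 × Br: no H
  1 × C: 3 H
  1 × C: 1 H
  1 × Cl: no H
  1 × F: no H
  1 × N: 1 H
  1 × N: no H
  1 × O: no H
  Total hydrogens = 19.

19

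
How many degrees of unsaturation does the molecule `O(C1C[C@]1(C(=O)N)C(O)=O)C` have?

3

Molecular formula from the SMILES: C6H9NO4.
DoU = (2C + 2 + N − H − X)/2 = (2·6 + 2 + 1 − 9 − 0)/2 = 6/2 = 3.
(Structurally: 1 ring(s) + 2 π bond(s) = 3.)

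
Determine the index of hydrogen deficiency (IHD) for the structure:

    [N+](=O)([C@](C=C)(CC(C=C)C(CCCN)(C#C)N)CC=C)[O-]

6

Molecular formula from the SMILES: C16H25N3O2.
DoU = (2C + 2 + N − H − X)/2 = (2·16 + 2 + 3 − 25 − 0)/2 = 12/2 = 6.
(Structurally: 0 ring(s) + 6 π bond(s) = 6.)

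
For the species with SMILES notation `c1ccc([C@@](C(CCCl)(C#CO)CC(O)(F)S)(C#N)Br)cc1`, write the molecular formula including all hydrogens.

Heavy atoms from the SMILES: 1 Br, 15 C, 1 Cl, 1 F, 1 N, 2 O, 1 S.
Implicit hydrogens by atom environment:
  6 × C: no H
  5 × C (aromatic): 1 H each → 5
  3 × C: 2 H each → 6
  2 × O: 1 H each → 2
  1 × Br: no H
  1 × C (aromatic): no H
  1 × Cl: no H
  1 × F: no H
  1 × N: no H
  1 × S: 1 H
  Total hydrogens = 14.
Molecular formula: C15H14BrClFNO2S

C15H14BrClFNO2S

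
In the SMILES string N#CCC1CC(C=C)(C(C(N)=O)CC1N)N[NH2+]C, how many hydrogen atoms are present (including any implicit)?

Hydrogens are implicit in SMILES; fill each atom to its normal valence:
  4 × C: 2 H each → 8
  4 × C: 1 H each → 4
  3 × C: no H
  2 × N: 2 H each → 4
  1 × C: 3 H
  1 × N (charge +1): 2 H
  1 × N: 1 H
  1 × N: no H
  1 × O: no H
  Total hydrogens = 22.

22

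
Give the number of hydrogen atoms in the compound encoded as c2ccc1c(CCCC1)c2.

Hydrogens are implicit in SMILES; fill each atom to its normal valence:
  4 × C: 2 H each → 8
  4 × C (aromatic): 1 H each → 4
  2 × C (aromatic): no H
  Total hydrogens = 12.

12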